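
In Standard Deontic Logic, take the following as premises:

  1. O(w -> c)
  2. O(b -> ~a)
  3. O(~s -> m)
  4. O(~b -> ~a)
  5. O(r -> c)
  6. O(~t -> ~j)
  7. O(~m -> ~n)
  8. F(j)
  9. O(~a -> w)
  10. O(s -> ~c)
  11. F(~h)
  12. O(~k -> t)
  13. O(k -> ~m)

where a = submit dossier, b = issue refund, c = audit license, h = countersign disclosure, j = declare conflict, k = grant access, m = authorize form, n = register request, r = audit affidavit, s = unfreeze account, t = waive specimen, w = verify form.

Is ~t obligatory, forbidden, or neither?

Forbidden

Premises 2 and 4 are O(b -> ~a) and O(~b -> ~a); every ideal world satisfies b or ~b, so in either case ~a holds — hence O(~a).
From O(~a) and premise 9, O(~a -> w), we obtain O(w).
Applying K to premise 1 (O(w -> c)) and O(w) yields O(c).
Premise 10 is O(s -> ~c); contrapositively O(c -> ~s). Since O(c) holds, K gives O(~s).
Applying K to premise 3 (O(~s -> m)) and O(~s) yields O(m).
Premise 13 is O(k -> ~m); contrapositively O(m -> ~k). Since O(m) holds, K gives O(~k).
With premise 12, O(~k -> t), the K-axiom yields O(t).
Premises 5, 6, 7, 8, 11 do not contribute to this derivation.
Thus O(t), which is F(~t): ~t is forbidden.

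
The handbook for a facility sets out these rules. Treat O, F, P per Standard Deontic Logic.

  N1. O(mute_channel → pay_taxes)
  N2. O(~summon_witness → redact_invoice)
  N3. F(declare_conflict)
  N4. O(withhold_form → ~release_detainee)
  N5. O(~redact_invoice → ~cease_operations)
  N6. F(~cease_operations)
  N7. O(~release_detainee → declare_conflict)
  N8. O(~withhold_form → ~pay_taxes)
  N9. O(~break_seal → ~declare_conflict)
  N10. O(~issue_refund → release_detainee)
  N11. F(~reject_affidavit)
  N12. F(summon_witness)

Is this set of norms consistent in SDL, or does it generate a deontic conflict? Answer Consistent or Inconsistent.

Premise 5 is O(~redact_invoice → ~cease_operations), but O(~redact_invoice) is not derivable from the premises, so it does not yield O(~cease_operations).
So O(~cease_operations) is not derivable, and the apparent clash with O(cease_operations) does not arise.
A world satisfying every obligation exists (e.g. break_seal=false, cease_operations=true, declare_conflict=false, issue_refund=false, mute_channel=false, pay_taxes=false, redact_invoice=true, reject_affidavit=true, release_detainee=true, summon_witness=false, withhold_form=false); no atom is both obligatory and forbidden, so the set is consistent.

Consistent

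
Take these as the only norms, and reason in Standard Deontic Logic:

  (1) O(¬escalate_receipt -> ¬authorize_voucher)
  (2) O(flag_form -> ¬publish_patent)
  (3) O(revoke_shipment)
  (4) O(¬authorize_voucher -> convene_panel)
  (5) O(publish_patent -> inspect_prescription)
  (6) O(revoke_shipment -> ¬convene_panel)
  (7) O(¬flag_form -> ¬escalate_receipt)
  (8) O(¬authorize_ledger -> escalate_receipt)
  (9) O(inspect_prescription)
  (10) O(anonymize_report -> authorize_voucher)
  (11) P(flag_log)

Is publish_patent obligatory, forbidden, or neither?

Premise 3 gives O(revoke_shipment).
Premise 6 is O(revoke_shipment -> ¬convene_panel); since O(revoke_shipment), deontic closure gives O(¬convene_panel).
Premise 4 is O(¬authorize_voucher -> convene_panel); contrapositively O(¬convene_panel -> authorize_voucher). Since O(¬convene_panel) holds, K gives O(authorize_voucher).
The contrapositive of premise 1 (O(¬escalate_receipt -> ¬authorize_voucher)) is O(authorize_voucher -> escalate_receipt), and O(authorize_voucher) is already established, so O(escalate_receipt).
The contrapositive of premise 7 (O(¬flag_form -> ¬escalate_receipt)) is O(escalate_receipt -> flag_form), and O(escalate_receipt) is already established, so O(flag_form).
Premise 2 is O(flag_form -> ¬publish_patent); since O(flag_form), deontic closure gives O(¬publish_patent).
Premises 5, 8, 9, 10, 11 do not contribute to this derivation.
Thus O(¬publish_patent), which is F(publish_patent): publish_patent is forbidden.

Forbidden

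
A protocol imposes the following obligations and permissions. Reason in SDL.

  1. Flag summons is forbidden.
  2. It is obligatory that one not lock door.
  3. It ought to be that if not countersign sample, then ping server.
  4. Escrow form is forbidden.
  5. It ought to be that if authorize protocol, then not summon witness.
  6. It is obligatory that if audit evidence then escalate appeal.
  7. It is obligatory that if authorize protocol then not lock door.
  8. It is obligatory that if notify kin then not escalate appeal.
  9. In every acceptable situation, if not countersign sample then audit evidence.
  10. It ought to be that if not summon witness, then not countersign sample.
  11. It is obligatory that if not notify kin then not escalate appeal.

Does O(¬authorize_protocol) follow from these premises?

Yes

By case analysis on ¬notify_kin: premise 11 gives O(¬notify_kin → ¬escalate_appeal) and premise 8 gives O(notify_kin → ¬escalate_appeal), so O(¬escalate_appeal) either way.
Premise 6 is O(audit_evidence → escalate_appeal); contrapositively O(¬escalate_appeal → ¬audit_evidence). Since O(¬escalate_appeal) holds, K gives O(¬audit_evidence).
Premise 9, O(¬countersign_sample → audit_evidence), contraposes to O(¬audit_evidence → countersign_sample); with O(¬audit_evidence) we get O(countersign_sample).
The contrapositive of premise 10 (O(¬summon_witness → ¬countersign_sample)) is O(countersign_sample → summon_witness), and O(countersign_sample) is already established, so O(summon_witness).
Premise 5, O(authorize_protocol → ¬summon_witness), contraposes to O(summon_witness → ¬authorize_protocol); with O(summon_witness) we get O(¬authorize_protocol).
Premises 1, 2, 3, 4, 7 do not contribute to this derivation.
So O(¬authorize_protocol) follows.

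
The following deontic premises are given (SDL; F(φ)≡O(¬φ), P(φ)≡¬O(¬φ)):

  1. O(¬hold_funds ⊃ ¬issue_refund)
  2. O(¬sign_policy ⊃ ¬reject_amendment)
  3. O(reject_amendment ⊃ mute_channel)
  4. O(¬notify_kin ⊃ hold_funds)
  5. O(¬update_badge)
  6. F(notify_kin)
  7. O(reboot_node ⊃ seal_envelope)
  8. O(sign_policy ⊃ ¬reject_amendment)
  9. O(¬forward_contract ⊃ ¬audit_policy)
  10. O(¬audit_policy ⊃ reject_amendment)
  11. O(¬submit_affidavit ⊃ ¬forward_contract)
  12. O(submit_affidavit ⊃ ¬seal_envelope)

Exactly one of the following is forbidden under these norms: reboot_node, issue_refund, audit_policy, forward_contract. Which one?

reboot_node

Premises 8 and 2 cover both cases: O(sign_policy ⊃ ¬reject_amendment) and O(¬sign_policy ⊃ ¬reject_amendment). Since sign_policy ∨ ¬sign_policy is a tautology, O(¬reject_amendment) follows.
The contrapositive of premise 10 (O(¬audit_policy ⊃ reject_amendment)) is O(¬reject_amendment ⊃ audit_policy), and O(¬reject_amendment) is already established, so O(audit_policy).
The contrapositive of premise 9 (O(¬forward_contract ⊃ ¬audit_policy)) is O(audit_policy ⊃ forward_contract), and O(audit_policy) is already established, so O(forward_contract).
The contrapositive of premise 11 (O(¬submit_affidavit ⊃ ¬forward_contract)) is O(forward_contract ⊃ submit_affidavit), and O(forward_contract) is already established, so O(submit_affidavit).
From O(submit_affidavit) and premise 12, O(submit_affidavit ⊃ ¬seal_envelope), we obtain O(¬seal_envelope).
Premise 7, O(reboot_node ⊃ seal_envelope), contraposes to O(¬seal_envelope ⊃ ¬reboot_node); with O(¬seal_envelope) we get O(¬reboot_node).
So O(¬reboot_node) holds, i.e. reboot_node is forbidden. None of the other listed options is forbidden under the premises.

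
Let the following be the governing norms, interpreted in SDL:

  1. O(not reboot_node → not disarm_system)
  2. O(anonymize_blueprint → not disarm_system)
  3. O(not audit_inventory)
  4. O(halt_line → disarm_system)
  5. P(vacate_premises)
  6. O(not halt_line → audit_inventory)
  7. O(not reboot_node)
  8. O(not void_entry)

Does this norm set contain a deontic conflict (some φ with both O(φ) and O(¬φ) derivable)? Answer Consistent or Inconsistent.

Premise 7 gives O(not reboot_node).
Applying K to premise 1 (O(not reboot_node → not disarm_system)) and O(not reboot_node) yields O(not disarm_system).
Premise 4 is O(halt_line → disarm_system); contrapositively O(not disarm_system → not halt_line). Since O(not disarm_system) holds, K gives O(not halt_line).
With premise 6, O(not halt_line → audit_inventory), the K-axiom yields O(audit_inventory).
However, premise 3 gives O(not audit_inventory).
We now have both O(audit_inventory) and O(not audit_inventory) — audit_inventory is simultaneously obligatory and forbidden, violating the D-axiom.

Inconsistent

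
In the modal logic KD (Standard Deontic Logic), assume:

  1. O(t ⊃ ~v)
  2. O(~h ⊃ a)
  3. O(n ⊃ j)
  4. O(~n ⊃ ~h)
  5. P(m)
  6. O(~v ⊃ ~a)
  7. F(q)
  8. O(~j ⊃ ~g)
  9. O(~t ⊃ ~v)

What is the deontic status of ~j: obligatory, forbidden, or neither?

Premises 9 and 1 cover both cases: O(~t ⊃ ~v) and O(t ⊃ ~v). Since ~t ∨ t is a tautology, O(~v) follows.
With premise 6, O(~v ⊃ ~a), the K-axiom yields O(~a).
The contrapositive of premise 2 (O(~h ⊃ a)) is O(~a ⊃ h), and O(~a) is already established, so O(h).
Premise 4, O(~n ⊃ ~h), contraposes to O(h ⊃ n); with O(h) we get O(n).
Applying K to premise 3 (O(n ⊃ j)) and O(n) yields O(j).
Premises 5, 7, 8 do not contribute to this derivation.
Thus O(j), which is F(~j): ~j is forbidden.

Forbidden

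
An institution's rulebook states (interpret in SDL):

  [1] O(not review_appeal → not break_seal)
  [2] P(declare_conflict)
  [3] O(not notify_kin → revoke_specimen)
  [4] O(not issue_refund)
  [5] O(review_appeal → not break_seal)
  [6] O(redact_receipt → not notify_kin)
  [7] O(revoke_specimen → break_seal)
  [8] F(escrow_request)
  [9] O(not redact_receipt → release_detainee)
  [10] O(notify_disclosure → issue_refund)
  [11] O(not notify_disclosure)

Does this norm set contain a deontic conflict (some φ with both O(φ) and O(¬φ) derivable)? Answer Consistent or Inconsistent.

Consistent

Premise 10 is O(notify_disclosure → issue_refund), but O(notify_disclosure) is not derivable from the premises, so it does not yield O(issue_refund).
So O(issue_refund) is not derivable, and the apparent clash with O(not issue_refund) does not arise.
A world satisfying every obligation exists (e.g. break_seal=false, declare_conflict=false, escrow_request=false, issue_refund=false, notify_disclosure=false, notify_kin=true, redact_receipt=false, release_detainee=true, review_appeal=false, revoke_specimen=false); no atom is both obligatory and forbidden, so the set is consistent.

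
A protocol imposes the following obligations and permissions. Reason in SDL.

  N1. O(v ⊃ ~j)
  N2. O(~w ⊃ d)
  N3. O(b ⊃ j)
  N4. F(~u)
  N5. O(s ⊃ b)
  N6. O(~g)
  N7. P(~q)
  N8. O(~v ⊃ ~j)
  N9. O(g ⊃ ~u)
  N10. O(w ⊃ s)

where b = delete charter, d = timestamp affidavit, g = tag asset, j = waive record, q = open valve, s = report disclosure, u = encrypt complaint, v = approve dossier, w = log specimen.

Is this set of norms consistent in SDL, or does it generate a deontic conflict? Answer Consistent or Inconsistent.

Premise 9 is O(g ⊃ ~u), but O(g) is not derivable from the premises, so it does not yield O(~u).
So O(~u) is not derivable, and the apparent clash with O(u) does not arise.
A world satisfying every obligation exists (e.g. b=false, d=true, g=false, j=false, q=false, s=false, u=true, v=false, w=false); no atom is both obligatory and forbidden, so the set is consistent.

Consistent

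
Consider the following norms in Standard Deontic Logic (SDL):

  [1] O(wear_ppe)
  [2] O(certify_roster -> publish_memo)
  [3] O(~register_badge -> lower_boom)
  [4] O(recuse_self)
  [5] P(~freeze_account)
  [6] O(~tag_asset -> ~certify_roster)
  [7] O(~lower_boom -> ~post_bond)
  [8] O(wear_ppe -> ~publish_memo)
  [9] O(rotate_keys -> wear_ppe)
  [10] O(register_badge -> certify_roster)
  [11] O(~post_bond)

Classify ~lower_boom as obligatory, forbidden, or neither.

Premise 1 states O(wear_ppe) outright.
From O(wear_ppe) and premise 8, O(wear_ppe -> ~publish_memo), we obtain O(~publish_memo).
Premise 2, O(certify_roster -> publish_memo), contraposes to O(~publish_memo -> ~certify_roster); with O(~publish_memo) we get O(~certify_roster).
The contrapositive of premise 10 (O(register_badge -> certify_roster)) is O(~certify_roster -> ~register_badge), and O(~certify_roster) is already established, so O(~register_badge).
From O(~register_badge) and premise 3, O(~register_badge -> lower_boom), we obtain O(lower_boom).
Premises 4, 5, 6, 7, 9, 11 do not contribute to this derivation.
Thus O(lower_boom), which is F(~lower_boom): ~lower_boom is forbidden.

Forbidden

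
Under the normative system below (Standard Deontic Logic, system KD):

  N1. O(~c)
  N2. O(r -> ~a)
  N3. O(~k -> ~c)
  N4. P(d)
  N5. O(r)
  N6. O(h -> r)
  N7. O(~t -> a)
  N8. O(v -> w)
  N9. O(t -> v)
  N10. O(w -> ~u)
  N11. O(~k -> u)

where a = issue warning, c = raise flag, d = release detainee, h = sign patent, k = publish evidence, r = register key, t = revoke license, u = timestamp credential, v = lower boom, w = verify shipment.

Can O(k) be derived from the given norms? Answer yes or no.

Yes

Premise 5 states O(r) outright.
With premise 2, O(r -> ~a), the K-axiom yields O(~a).
Premise 7, O(~t -> a), contraposes to O(~a -> t); with O(~a) we get O(t).
Premise 9 is O(t -> v); since O(t), deontic closure gives O(v).
Applying K to premise 8 (O(v -> w)) and O(v) yields O(w).
Premise 10 is O(w -> ~u); since O(w), deontic closure gives O(~u).
Premise 11, O(~k -> u), contraposes to O(~u -> k); with O(~u) we get O(k).
Premises 1, 3, 4, 6 do not contribute to this derivation.
So O(k) follows.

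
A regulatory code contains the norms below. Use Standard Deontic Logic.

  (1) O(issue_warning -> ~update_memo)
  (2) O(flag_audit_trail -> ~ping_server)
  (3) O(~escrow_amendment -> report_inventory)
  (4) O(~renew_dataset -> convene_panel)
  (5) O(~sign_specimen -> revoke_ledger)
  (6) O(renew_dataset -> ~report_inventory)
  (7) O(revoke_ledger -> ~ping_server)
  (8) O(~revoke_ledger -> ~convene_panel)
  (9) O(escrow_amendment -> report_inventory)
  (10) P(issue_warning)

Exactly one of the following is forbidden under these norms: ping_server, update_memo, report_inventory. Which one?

ping_server

Premises 9 and 3 cover both cases: O(escrow_amendment -> report_inventory) and O(~escrow_amendment -> report_inventory). Since escrow_amendment ∨ ~escrow_amendment is a tautology, O(report_inventory) follows.
The contrapositive of premise 6 (O(renew_dataset -> ~report_inventory)) is O(report_inventory -> ~renew_dataset), and O(report_inventory) is already established, so O(~renew_dataset).
Applying K to premise 4 (O(~renew_dataset -> convene_panel)) and O(~renew_dataset) yields O(convene_panel).
Premise 8, O(~revoke_ledger -> ~convene_panel), contraposes to O(convene_panel -> revoke_ledger); with O(convene_panel) we get O(revoke_ledger).
From O(revoke_ledger) and premise 7, O(revoke_ledger -> ~ping_server), we obtain O(~ping_server).
So O(~ping_server) holds, i.e. ping_server is forbidden. None of the other listed options is forbidden under the premises.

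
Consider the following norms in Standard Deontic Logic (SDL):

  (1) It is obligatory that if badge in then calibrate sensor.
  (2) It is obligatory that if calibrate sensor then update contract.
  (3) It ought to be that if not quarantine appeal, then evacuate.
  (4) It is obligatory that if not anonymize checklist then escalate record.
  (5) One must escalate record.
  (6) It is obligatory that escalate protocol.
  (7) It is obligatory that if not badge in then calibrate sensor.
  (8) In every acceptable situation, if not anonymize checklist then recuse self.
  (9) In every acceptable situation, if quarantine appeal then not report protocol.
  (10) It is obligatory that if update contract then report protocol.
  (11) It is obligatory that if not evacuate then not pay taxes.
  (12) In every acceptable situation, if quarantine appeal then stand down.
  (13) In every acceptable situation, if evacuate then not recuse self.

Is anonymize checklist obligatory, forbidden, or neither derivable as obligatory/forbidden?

Obligatory

Premises 1 and 7 are O(badge_in → calibrate_sensor) and O(¬badge_in → calibrate_sensor); every ideal world satisfies badge_in or ¬badge_in, so in either case calibrate_sensor holds — hence O(calibrate_sensor).
Premise 2 is O(calibrate_sensor → update_contract); since O(calibrate_sensor), deontic closure gives O(update_contract).
Premise 10 is O(update_contract → report_protocol); since O(update_contract), deontic closure gives O(report_protocol).
The contrapositive of premise 9 (O(quarantine_appeal → ¬report_protocol)) is O(report_protocol → ¬quarantine_appeal), and O(report_protocol) is already established, so O(¬quarantine_appeal).
From O(¬quarantine_appeal) and premise 3, O(¬quarantine_appeal → evacuate), we obtain O(evacuate).
Premise 13 is O(evacuate → ¬recuse_self); since O(evacuate), deontic closure gives O(¬recuse_self).
Premise 8, O(¬anonymize_checklist → recuse_self), contraposes to O(¬recuse_self → anonymize_checklist); with O(¬recuse_self) we get O(anonymize_checklist).
Premises 4, 5, 6, 11, 12 do not contribute to this derivation.
Hence anonymize_checklist is obligatory.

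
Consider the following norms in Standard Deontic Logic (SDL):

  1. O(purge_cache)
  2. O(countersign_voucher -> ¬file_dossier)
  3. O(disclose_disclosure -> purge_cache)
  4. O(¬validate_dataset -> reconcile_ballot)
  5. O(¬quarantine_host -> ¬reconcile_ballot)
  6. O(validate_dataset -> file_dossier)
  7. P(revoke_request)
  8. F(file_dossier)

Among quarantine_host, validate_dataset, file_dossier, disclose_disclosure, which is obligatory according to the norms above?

F(file_dossier) at premise 8 means O(¬file_dossier).
The contrapositive of premise 6 (O(validate_dataset -> file_dossier)) is O(¬file_dossier -> ¬validate_dataset), and O(¬file_dossier) is already established, so O(¬validate_dataset).
Applying K to premise 4 (O(¬validate_dataset -> reconcile_ballot)) and O(¬validate_dataset) yields O(reconcile_ballot).
Premise 5 is O(¬quarantine_host -> ¬reconcile_ballot); contrapositively O(reconcile_ballot -> quarantine_host). Since O(reconcile_ballot) holds, K gives O(quarantine_host).
So O(quarantine_host) holds — quarantine_host is obligatory. None of the other listed options is made obligatory by any chain of premises.

quarantine_host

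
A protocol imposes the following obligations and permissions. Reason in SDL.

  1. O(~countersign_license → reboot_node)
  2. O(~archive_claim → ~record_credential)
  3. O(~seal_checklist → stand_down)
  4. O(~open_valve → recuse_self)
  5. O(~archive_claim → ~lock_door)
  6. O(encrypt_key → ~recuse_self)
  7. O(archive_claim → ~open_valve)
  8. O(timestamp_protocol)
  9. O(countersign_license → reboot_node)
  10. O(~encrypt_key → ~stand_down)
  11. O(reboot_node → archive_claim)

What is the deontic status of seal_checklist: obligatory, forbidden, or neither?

By case analysis on ~countersign_license: premise 1 gives O(~countersign_license → reboot_node) and premise 9 gives O(countersign_license → reboot_node), so O(reboot_node) either way.
From O(reboot_node) and premise 11, O(reboot_node → archive_claim), we obtain O(archive_claim).
Applying K to premise 7 (O(archive_claim → ~open_valve)) and O(archive_claim) yields O(~open_valve).
From O(~open_valve) and premise 4, O(~open_valve → recuse_self), we obtain O(recuse_self).
Premise 6 is O(encrypt_key → ~recuse_self); contrapositively O(recuse_self → ~encrypt_key). Since O(recuse_self) holds, K gives O(~encrypt_key).
Applying K to premise 10 (O(~encrypt_key → ~stand_down)) and O(~encrypt_key) yields O(~stand_down).
Premise 3, O(~seal_checklist → stand_down), contraposes to O(~stand_down → seal_checklist); with O(~stand_down) we get O(seal_checklist).
Premises 2, 5, 8 do not contribute to this derivation.
Hence seal_checklist is obligatory.

Obligatory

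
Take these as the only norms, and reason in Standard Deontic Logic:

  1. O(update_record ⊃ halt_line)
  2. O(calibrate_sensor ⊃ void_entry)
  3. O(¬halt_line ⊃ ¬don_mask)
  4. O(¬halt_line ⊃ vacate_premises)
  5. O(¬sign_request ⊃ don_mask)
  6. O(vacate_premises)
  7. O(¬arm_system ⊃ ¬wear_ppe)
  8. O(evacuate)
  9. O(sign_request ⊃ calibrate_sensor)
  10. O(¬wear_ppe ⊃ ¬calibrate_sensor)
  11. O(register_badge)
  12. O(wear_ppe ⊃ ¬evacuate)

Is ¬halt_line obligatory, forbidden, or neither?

Forbidden

From premise 8 we have O(evacuate).
The contrapositive of premise 12 (O(wear_ppe ⊃ ¬evacuate)) is O(evacuate ⊃ ¬wear_ppe), and O(evacuate) is already established, so O(¬wear_ppe).
From O(¬wear_ppe) and premise 10, O(¬wear_ppe ⊃ ¬calibrate_sensor), we obtain O(¬calibrate_sensor).
The contrapositive of premise 9 (O(sign_request ⊃ calibrate_sensor)) is O(¬calibrate_sensor ⊃ ¬sign_request), and O(¬calibrate_sensor) is already established, so O(¬sign_request).
Applying K to premise 5 (O(¬sign_request ⊃ don_mask)) and O(¬sign_request) yields O(don_mask).
Premise 3 is O(¬halt_line ⊃ ¬don_mask); contrapositively O(don_mask ⊃ halt_line). Since O(don_mask) holds, K gives O(halt_line).
Premises 1, 2, 4, 6, 7, 11 do not contribute to this derivation.
Thus O(halt_line), which is F(¬halt_line): ¬halt_line is forbidden.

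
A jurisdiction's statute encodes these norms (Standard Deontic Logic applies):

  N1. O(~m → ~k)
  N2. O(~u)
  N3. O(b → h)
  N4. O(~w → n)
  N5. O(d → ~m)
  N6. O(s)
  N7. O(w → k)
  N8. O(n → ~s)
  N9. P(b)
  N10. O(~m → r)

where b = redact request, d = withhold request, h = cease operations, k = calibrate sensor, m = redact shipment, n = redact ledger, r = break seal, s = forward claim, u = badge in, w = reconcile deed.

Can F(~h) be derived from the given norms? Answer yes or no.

Premise 3 is O(b → h), but O(b) is not derivable from the premises (the permission P(b) asserts only ~O(~b), not O(b)), so it does not yield O(h).
No other premise forces O(h). An ideal world satisfying every premise can still have ~h true, so F(~h) is not derivable.

No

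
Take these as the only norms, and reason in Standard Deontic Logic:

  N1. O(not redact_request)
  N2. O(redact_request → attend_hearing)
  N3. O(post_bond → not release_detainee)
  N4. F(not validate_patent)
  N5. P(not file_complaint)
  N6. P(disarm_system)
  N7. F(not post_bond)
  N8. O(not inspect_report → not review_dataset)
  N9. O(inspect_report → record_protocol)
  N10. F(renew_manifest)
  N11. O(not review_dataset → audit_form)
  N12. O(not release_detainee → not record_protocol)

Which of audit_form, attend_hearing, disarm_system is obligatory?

audit_form

Premise 7 is F(not post_bond), i.e. O(post_bond).
Applying K to premise 3 (O(post_bond → not release_detainee)) and O(post_bond) yields O(not release_detainee).
Applying K to premise 12 (O(not release_detainee → not record_protocol)) and O(not release_detainee) yields O(not record_protocol).
Premise 9 is O(inspect_report → record_protocol); contrapositively O(not record_protocol → not inspect_report). Since O(not record_protocol) holds, K gives O(not inspect_report).
Premise 8 is O(not inspect_report → not review_dataset); since O(not inspect_report), deontic closure gives O(not review_dataset).
From O(not review_dataset) and premise 11, O(not review_dataset → audit_form), we obtain O(audit_form).
So O(audit_form) holds — audit_form is obligatory. None of the other listed options is made obligatory by any chain of premises.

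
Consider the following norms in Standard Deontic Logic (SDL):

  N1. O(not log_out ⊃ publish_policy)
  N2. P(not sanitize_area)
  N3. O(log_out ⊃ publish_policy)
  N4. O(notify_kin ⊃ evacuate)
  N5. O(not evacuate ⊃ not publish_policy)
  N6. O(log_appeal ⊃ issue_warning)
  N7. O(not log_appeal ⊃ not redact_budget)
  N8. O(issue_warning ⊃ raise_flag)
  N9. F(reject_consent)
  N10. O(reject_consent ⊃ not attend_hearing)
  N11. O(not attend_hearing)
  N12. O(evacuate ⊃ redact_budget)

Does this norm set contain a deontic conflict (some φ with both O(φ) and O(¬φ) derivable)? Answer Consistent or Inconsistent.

Consistent

Premise 10 is O(reject_consent ⊃ not attend_hearing); even if O(not attend_hearing) held, inferring O(reject_consent) would be affirming the consequent — invalid.
So O(reject_consent) is not derivable, and the apparent clash with O(not reject_consent) does not arise.
A world satisfying every obligation exists (e.g. attend_hearing=false, evacuate=true, issue_warning=true, log_appeal=true, log_out=false, notify_kin=false, publish_policy=true, raise_flag=true, redact_budget=true, reject_consent=false, sanitize_area=false); no atom is both obligatory and forbidden, so the set is consistent.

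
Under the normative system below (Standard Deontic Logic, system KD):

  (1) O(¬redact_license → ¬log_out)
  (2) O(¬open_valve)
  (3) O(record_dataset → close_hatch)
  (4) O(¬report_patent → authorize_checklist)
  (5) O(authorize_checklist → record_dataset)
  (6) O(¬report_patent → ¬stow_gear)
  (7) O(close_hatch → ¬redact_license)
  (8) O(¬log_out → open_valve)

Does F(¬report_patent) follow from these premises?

Yes

Premise 2 states O(¬open_valve) outright.
Premise 8, O(¬log_out → open_valve), contraposes to O(¬open_valve → log_out); with O(¬open_valve) we get O(log_out).
Premise 1 is O(¬redact_license → ¬log_out); contrapositively O(log_out → redact_license). Since O(log_out) holds, K gives O(redact_license).
Premise 7, O(close_hatch → ¬redact_license), contraposes to O(redact_license → ¬close_hatch); with O(redact_license) we get O(¬close_hatch).
Premise 3, O(record_dataset → close_hatch), contraposes to O(¬close_hatch → ¬record_dataset); with O(¬close_hatch) we get O(¬record_dataset).
The contrapositive of premise 5 (O(authorize_checklist → record_dataset)) is O(¬record_dataset → ¬authorize_checklist), and O(¬record_dataset) is already established, so O(¬authorize_checklist).
Premise 4 is O(¬report_patent → authorize_checklist); contrapositively O(¬authorize_checklist → report_patent). Since O(¬authorize_checklist) holds, K gives O(report_patent).
Premise 6 does not contribute to this derivation.
So O(report_patent) holds, i.e. F(¬report_patent). The claim follows.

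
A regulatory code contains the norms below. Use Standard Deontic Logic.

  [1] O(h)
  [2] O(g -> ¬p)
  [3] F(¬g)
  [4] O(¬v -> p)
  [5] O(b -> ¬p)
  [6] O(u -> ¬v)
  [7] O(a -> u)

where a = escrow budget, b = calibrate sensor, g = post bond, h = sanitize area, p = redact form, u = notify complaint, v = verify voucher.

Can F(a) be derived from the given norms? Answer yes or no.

F(¬g) at premise 3 means O(g).
From O(g) and premise 2, O(g -> ¬p), we obtain O(¬p).
Premise 4 is O(¬v -> p); contrapositively O(¬p -> v). Since O(¬p) holds, K gives O(v).
Premise 6, O(u -> ¬v), contraposes to O(v -> ¬u); with O(v) we get O(¬u).
Premise 7, O(a -> u), contraposes to O(¬u -> ¬a); with O(¬u) we get O(¬a).
Premises 1, 5 do not contribute to this derivation.
So O(¬a) holds, i.e. F(a). The claim follows.

Yes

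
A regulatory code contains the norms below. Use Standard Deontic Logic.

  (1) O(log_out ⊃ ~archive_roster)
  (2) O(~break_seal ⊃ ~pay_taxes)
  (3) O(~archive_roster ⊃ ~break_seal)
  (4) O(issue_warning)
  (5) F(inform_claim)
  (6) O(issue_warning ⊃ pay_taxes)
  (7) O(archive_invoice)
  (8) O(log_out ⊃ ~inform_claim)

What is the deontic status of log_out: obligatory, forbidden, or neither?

Forbidden

Premise 4 states O(issue_warning) outright.
From O(issue_warning) and premise 6, O(issue_warning ⊃ pay_taxes), we obtain O(pay_taxes).
Premise 2 is O(~break_seal ⊃ ~pay_taxes); contrapositively O(pay_taxes ⊃ break_seal). Since O(pay_taxes) holds, K gives O(break_seal).
Premise 3, O(~archive_roster ⊃ ~break_seal), contraposes to O(break_seal ⊃ archive_roster); with O(break_seal) we get O(archive_roster).
Premise 1 is O(log_out ⊃ ~archive_roster); contrapositively O(archive_roster ⊃ ~log_out). Since O(archive_roster) holds, K gives O(~log_out).
Premises 5, 7, 8 do not contribute to this derivation.
Thus O(~log_out), which is F(log_out): log_out is forbidden.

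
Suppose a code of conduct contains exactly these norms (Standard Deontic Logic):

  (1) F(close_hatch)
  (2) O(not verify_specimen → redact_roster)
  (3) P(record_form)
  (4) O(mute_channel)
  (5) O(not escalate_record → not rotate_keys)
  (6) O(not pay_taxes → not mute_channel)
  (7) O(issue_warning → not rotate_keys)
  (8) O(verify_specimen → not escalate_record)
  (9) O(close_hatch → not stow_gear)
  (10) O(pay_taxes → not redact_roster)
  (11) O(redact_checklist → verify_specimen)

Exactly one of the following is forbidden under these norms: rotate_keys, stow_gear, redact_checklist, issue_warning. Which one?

Premise 4 states O(mute_channel) outright.
Premise 6 is O(not pay_taxes → not mute_channel); contrapositively O(mute_channel → pay_taxes). Since O(mute_channel) holds, K gives O(pay_taxes).
With premise 10, O(pay_taxes → not redact_roster), the K-axiom yields O(not redact_roster).
Premise 2, O(not verify_specimen → redact_roster), contraposes to O(not redact_roster → verify_specimen); with O(not redact_roster) we get O(verify_specimen).
With premise 8, O(verify_specimen → not escalate_record), the K-axiom yields O(not escalate_record).
With premise 5, O(not escalate_record → not rotate_keys), the K-axiom yields O(not rotate_keys).
So O(not rotate_keys) holds, i.e. rotate_keys is forbidden. None of the other listed options is forbidden under the premises.

rotate_keys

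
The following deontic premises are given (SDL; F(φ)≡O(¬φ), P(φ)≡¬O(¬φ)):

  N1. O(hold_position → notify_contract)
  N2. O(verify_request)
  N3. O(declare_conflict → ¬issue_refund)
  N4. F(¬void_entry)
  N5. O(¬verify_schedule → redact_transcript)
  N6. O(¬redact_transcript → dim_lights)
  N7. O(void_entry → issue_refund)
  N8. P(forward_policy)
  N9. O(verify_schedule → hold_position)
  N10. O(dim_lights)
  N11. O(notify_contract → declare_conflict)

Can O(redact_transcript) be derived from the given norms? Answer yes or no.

Premise 4, F(¬void_entry), is equivalent to O(void_entry).
Applying K to premise 7 (O(void_entry → issue_refund)) and O(void_entry) yields O(issue_refund).
Premise 3 is O(declare_conflict → ¬issue_refund); contrapositively O(issue_refund → ¬declare_conflict). Since O(issue_refund) holds, K gives O(¬declare_conflict).
The contrapositive of premise 11 (O(notify_contract → declare_conflict)) is O(¬declare_conflict → ¬notify_contract), and O(¬declare_conflict) is already established, so O(¬notify_contract).
Premise 1 is O(hold_position → notify_contract); contrapositively O(¬notify_contract → ¬hold_position). Since O(¬notify_contract) holds, K gives O(¬hold_position).
The contrapositive of premise 9 (O(verify_schedule → hold_position)) is O(¬hold_position → ¬verify_schedule), and O(¬hold_position) is already established, so O(¬verify_schedule).
Applying K to premise 5 (O(¬verify_schedule → redact_transcript)) and O(¬verify_schedule) yields O(redact_transcript).
Premises 2, 6, 8, 10 do not contribute to this derivation.
So O(redact_transcript) follows.

Yes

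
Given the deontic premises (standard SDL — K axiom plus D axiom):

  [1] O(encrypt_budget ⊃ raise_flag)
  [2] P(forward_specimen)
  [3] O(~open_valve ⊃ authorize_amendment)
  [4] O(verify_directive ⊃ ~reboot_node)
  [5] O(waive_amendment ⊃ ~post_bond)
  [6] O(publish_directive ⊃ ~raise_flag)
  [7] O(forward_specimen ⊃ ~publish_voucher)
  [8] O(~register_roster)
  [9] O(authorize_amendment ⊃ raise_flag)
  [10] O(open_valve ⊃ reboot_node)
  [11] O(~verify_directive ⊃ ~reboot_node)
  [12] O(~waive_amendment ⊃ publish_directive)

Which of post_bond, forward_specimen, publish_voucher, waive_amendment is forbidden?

post_bond

Premises 4 and 11 are O(verify_directive ⊃ ~reboot_node) and O(~verify_directive ⊃ ~reboot_node); every ideal world satisfies verify_directive or ~verify_directive, so in either case ~reboot_node holds — hence O(~reboot_node).
The contrapositive of premise 10 (O(open_valve ⊃ reboot_node)) is O(~reboot_node ⊃ ~open_valve), and O(~reboot_node) is already established, so O(~open_valve).
Premise 3 is O(~open_valve ⊃ authorize_amendment); since O(~open_valve), deontic closure gives O(authorize_amendment).
Premise 9 is O(authorize_amendment ⊃ raise_flag); since O(authorize_amendment), deontic closure gives O(raise_flag).
The contrapositive of premise 6 (O(publish_directive ⊃ ~raise_flag)) is O(raise_flag ⊃ ~publish_directive), and O(raise_flag) is already established, so O(~publish_directive).
Premise 12, O(~waive_amendment ⊃ publish_directive), contraposes to O(~publish_directive ⊃ waive_amendment); with O(~publish_directive) we get O(waive_amendment).
Premise 5 is O(waive_amendment ⊃ ~post_bond); since O(waive_amendment), deontic closure gives O(~post_bond).
So O(~post_bond) holds, i.e. post_bond is forbidden. None of the other listed options is forbidden under the premises.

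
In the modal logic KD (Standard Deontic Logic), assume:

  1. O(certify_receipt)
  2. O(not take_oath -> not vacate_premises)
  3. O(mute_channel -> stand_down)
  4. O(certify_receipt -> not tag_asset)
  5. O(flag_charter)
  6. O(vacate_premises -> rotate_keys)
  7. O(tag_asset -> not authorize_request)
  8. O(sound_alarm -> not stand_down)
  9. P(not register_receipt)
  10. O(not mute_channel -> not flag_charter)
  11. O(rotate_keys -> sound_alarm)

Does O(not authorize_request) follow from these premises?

Premise 7 is O(tag_asset -> not authorize_request), but O(tag_asset) is not derivable from the premises, so it does not yield O(not authorize_request).
No other premise forces O(not authorize_request). An ideal world satisfying every premise can still have not authorize_request false, so O(not authorize_request) is not derivable.

No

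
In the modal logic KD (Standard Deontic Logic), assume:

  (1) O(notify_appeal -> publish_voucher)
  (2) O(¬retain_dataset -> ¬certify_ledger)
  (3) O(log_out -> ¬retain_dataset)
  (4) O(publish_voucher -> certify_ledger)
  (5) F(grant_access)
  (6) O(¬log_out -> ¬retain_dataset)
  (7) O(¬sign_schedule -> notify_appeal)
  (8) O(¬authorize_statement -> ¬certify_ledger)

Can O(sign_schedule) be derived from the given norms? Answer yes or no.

By case analysis on log_out: premise 3 gives O(log_out -> ¬retain_dataset) and premise 6 gives O(¬log_out -> ¬retain_dataset), so O(¬retain_dataset) either way.
Premise 2 is O(¬retain_dataset -> ¬certify_ledger); since O(¬retain_dataset), deontic closure gives O(¬certify_ledger).
Premise 4 is O(publish_voucher -> certify_ledger); contrapositively O(¬certify_ledger -> ¬publish_voucher). Since O(¬certify_ledger) holds, K gives O(¬publish_voucher).
Premise 1, O(notify_appeal -> publish_voucher), contraposes to O(¬publish_voucher -> ¬notify_appeal); with O(¬publish_voucher) we get O(¬notify_appeal).
Premise 7 is O(¬sign_schedule -> notify_appeal); contrapositively O(¬notify_appeal -> sign_schedule). Since O(¬notify_appeal) holds, K gives O(sign_schedule).
Premises 5, 8 do not contribute to this derivation.
So O(sign_schedule) follows.

Yes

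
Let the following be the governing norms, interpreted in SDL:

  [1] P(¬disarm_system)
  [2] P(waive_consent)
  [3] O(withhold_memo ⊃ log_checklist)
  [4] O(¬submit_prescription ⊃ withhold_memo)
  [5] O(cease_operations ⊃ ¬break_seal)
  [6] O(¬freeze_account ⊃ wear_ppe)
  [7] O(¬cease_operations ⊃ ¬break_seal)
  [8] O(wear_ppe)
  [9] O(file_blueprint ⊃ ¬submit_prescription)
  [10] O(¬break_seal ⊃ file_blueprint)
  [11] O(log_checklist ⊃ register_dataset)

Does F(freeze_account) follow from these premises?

No

Premise 6 is O(¬freeze_account ⊃ wear_ppe); even if O(wear_ppe) held, inferring O(¬freeze_account) would be affirming the consequent — invalid.
No other premise forces O(¬freeze_account). An ideal world satisfying every premise can still have freeze_account true, so F(freeze_account) is not derivable.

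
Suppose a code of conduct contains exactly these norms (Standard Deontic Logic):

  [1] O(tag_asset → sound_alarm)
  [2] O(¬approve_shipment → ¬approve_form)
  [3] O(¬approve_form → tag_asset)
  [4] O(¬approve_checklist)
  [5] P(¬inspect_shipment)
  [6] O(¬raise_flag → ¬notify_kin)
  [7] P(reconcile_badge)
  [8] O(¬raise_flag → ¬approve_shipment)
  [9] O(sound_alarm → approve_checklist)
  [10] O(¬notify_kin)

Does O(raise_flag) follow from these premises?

Premise 4 states O(¬approve_checklist) outright.
Premise 9 is O(sound_alarm → approve_checklist); contrapositively O(¬approve_checklist → ¬sound_alarm). Since O(¬approve_checklist) holds, K gives O(¬sound_alarm).
Premise 1, O(tag_asset → sound_alarm), contraposes to O(¬sound_alarm → ¬tag_asset); with O(¬sound_alarm) we get O(¬tag_asset).
The contrapositive of premise 3 (O(¬approve_form → tag_asset)) is O(¬tag_asset → approve_form), and O(¬tag_asset) is already established, so O(approve_form).
Premise 2, O(¬approve_shipment → ¬approve_form), contraposes to O(approve_form → approve_shipment); with O(approve_form) we get O(approve_shipment).
Premise 8 is O(¬raise_flag → ¬approve_shipment); contrapositively O(approve_shipment → raise_flag). Since O(approve_shipment) holds, K gives O(raise_flag).
Premises 5, 6, 7, 10 do not contribute to this derivation.
So O(raise_flag) follows.

Yes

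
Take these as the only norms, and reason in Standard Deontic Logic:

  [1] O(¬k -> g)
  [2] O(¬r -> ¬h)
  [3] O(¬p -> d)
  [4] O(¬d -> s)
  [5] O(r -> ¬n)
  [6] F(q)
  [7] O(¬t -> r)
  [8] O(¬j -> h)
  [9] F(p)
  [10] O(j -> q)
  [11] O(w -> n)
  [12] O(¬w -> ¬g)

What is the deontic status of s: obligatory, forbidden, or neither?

Neither

Premise 4 is O(¬d -> s), but O(¬d) is not derivable from the premises, so it does not yield O(s).
No premise or chain of K-axiom applications forces O(s), and none forces O(¬s). So s is neither obligatory nor forbidden under these norms.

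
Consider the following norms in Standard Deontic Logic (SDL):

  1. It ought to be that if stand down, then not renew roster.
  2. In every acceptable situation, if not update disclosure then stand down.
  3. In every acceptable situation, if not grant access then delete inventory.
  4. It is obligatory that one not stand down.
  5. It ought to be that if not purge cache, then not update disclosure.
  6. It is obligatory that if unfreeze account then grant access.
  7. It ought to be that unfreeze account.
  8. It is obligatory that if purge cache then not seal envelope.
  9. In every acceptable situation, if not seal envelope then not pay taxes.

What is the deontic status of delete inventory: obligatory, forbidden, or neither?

Premise 3 is O(¬grant_access → delete_inventory), but O(¬grant_access) is not derivable from the premises, so it does not yield O(delete_inventory).
No premise or chain of K-axiom applications forces O(delete_inventory), and none forces O(¬delete_inventory). So delete_inventory is neither obligatory nor forbidden under these norms.

Neither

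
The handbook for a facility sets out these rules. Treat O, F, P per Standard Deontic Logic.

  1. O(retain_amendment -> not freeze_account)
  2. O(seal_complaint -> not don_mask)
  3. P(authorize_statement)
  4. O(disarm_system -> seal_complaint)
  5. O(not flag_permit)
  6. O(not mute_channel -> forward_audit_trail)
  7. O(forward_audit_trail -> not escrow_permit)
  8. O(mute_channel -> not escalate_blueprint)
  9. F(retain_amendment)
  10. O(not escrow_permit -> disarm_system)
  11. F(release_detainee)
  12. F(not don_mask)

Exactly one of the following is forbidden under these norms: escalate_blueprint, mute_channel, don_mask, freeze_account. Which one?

escalate_blueprint

F(not don_mask) at premise 12 means O(don_mask).
The contrapositive of premise 2 (O(seal_complaint -> not don_mask)) is O(don_mask -> not seal_complaint), and O(don_mask) is already established, so O(not seal_complaint).
The contrapositive of premise 4 (O(disarm_system -> seal_complaint)) is O(not seal_complaint -> not disarm_system), and O(not seal_complaint) is already established, so O(not disarm_system).
The contrapositive of premise 10 (O(not escrow_permit -> disarm_system)) is O(not disarm_system -> escrow_permit), and O(not disarm_system) is already established, so O(escrow_permit).
Premise 7, O(forward_audit_trail -> not escrow_permit), contraposes to O(escrow_permit -> not forward_audit_trail); with O(escrow_permit) we get O(not forward_audit_trail).
The contrapositive of premise 6 (O(not mute_channel -> forward_audit_trail)) is O(not forward_audit_trail -> mute_channel), and O(not forward_audit_trail) is already established, so O(mute_channel).
From O(mute_channel) and premise 8, O(mute_channel -> not escalate_blueprint), we obtain O(not escalate_blueprint).
So O(not escalate_blueprint) holds, i.e. escalate_blueprint is forbidden. None of the other listed options is forbidden under the premises.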